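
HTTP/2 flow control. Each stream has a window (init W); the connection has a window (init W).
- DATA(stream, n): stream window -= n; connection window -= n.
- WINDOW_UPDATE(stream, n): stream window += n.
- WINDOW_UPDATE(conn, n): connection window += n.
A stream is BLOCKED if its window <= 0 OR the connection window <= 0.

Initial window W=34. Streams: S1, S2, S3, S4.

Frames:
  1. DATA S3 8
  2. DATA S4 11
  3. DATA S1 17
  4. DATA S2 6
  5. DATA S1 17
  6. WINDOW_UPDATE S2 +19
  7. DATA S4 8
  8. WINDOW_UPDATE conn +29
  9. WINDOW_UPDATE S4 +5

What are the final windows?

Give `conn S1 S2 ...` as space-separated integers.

Answer: -4 0 47 26 20

Derivation:
Op 1: conn=26 S1=34 S2=34 S3=26 S4=34 blocked=[]
Op 2: conn=15 S1=34 S2=34 S3=26 S4=23 blocked=[]
Op 3: conn=-2 S1=17 S2=34 S3=26 S4=23 blocked=[1, 2, 3, 4]
Op 4: conn=-8 S1=17 S2=28 S3=26 S4=23 blocked=[1, 2, 3, 4]
Op 5: conn=-25 S1=0 S2=28 S3=26 S4=23 blocked=[1, 2, 3, 4]
Op 6: conn=-25 S1=0 S2=47 S3=26 S4=23 blocked=[1, 2, 3, 4]
Op 7: conn=-33 S1=0 S2=47 S3=26 S4=15 blocked=[1, 2, 3, 4]
Op 8: conn=-4 S1=0 S2=47 S3=26 S4=15 blocked=[1, 2, 3, 4]
Op 9: conn=-4 S1=0 S2=47 S3=26 S4=20 blocked=[1, 2, 3, 4]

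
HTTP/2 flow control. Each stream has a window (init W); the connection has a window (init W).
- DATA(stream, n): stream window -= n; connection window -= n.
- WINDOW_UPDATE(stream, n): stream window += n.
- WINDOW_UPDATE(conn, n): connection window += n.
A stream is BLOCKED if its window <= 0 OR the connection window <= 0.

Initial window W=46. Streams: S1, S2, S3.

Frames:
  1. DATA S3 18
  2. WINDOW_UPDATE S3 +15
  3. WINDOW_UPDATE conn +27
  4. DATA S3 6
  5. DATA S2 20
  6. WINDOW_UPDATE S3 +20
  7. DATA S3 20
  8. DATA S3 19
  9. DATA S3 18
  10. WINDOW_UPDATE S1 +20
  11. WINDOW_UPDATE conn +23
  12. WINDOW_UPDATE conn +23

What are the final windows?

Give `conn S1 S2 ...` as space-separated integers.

Op 1: conn=28 S1=46 S2=46 S3=28 blocked=[]
Op 2: conn=28 S1=46 S2=46 S3=43 blocked=[]
Op 3: conn=55 S1=46 S2=46 S3=43 blocked=[]
Op 4: conn=49 S1=46 S2=46 S3=37 blocked=[]
Op 5: conn=29 S1=46 S2=26 S3=37 blocked=[]
Op 6: conn=29 S1=46 S2=26 S3=57 blocked=[]
Op 7: conn=9 S1=46 S2=26 S3=37 blocked=[]
Op 8: conn=-10 S1=46 S2=26 S3=18 blocked=[1, 2, 3]
Op 9: conn=-28 S1=46 S2=26 S3=0 blocked=[1, 2, 3]
Op 10: conn=-28 S1=66 S2=26 S3=0 blocked=[1, 2, 3]
Op 11: conn=-5 S1=66 S2=26 S3=0 blocked=[1, 2, 3]
Op 12: conn=18 S1=66 S2=26 S3=0 blocked=[3]

Answer: 18 66 26 0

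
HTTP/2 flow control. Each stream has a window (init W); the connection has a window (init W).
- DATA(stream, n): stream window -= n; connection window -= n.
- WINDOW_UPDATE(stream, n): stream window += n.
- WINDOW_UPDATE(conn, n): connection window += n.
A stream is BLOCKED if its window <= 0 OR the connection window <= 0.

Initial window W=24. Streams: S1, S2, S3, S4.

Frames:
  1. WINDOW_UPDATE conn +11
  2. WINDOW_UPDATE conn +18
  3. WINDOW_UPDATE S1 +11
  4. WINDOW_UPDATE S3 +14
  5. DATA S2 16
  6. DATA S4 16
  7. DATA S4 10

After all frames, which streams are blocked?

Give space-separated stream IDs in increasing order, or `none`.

Op 1: conn=35 S1=24 S2=24 S3=24 S4=24 blocked=[]
Op 2: conn=53 S1=24 S2=24 S3=24 S4=24 blocked=[]
Op 3: conn=53 S1=35 S2=24 S3=24 S4=24 blocked=[]
Op 4: conn=53 S1=35 S2=24 S3=38 S4=24 blocked=[]
Op 5: conn=37 S1=35 S2=8 S3=38 S4=24 blocked=[]
Op 6: conn=21 S1=35 S2=8 S3=38 S4=8 blocked=[]
Op 7: conn=11 S1=35 S2=8 S3=38 S4=-2 blocked=[4]

Answer: S4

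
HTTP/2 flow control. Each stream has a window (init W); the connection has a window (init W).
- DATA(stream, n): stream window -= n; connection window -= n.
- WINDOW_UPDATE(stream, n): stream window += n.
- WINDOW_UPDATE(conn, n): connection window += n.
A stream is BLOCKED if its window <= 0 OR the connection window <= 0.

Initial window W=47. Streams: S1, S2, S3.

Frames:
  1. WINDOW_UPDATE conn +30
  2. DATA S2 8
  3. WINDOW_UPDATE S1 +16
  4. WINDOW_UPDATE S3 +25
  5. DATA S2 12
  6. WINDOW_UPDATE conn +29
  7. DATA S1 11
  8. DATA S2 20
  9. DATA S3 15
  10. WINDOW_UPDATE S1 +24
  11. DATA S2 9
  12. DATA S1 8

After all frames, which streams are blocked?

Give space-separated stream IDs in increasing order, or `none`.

Answer: S2

Derivation:
Op 1: conn=77 S1=47 S2=47 S3=47 blocked=[]
Op 2: conn=69 S1=47 S2=39 S3=47 blocked=[]
Op 3: conn=69 S1=63 S2=39 S3=47 blocked=[]
Op 4: conn=69 S1=63 S2=39 S3=72 blocked=[]
Op 5: conn=57 S1=63 S2=27 S3=72 blocked=[]
Op 6: conn=86 S1=63 S2=27 S3=72 blocked=[]
Op 7: conn=75 S1=52 S2=27 S3=72 blocked=[]
Op 8: conn=55 S1=52 S2=7 S3=72 blocked=[]
Op 9: conn=40 S1=52 S2=7 S3=57 blocked=[]
Op 10: conn=40 S1=76 S2=7 S3=57 blocked=[]
Op 11: conn=31 S1=76 S2=-2 S3=57 blocked=[2]
Op 12: conn=23 S1=68 S2=-2 S3=57 blocked=[2]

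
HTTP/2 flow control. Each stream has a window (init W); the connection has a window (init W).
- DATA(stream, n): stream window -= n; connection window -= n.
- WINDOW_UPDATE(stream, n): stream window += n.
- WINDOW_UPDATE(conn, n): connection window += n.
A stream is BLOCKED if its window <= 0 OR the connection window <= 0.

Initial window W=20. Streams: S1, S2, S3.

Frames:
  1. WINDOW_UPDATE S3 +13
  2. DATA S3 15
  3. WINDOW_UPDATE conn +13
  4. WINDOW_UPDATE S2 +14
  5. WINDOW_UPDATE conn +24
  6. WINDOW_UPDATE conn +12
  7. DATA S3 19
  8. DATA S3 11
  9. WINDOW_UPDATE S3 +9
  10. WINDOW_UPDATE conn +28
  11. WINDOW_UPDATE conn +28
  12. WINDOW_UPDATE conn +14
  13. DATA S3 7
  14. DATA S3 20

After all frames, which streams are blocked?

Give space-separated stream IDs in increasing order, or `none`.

Op 1: conn=20 S1=20 S2=20 S3=33 blocked=[]
Op 2: conn=5 S1=20 S2=20 S3=18 blocked=[]
Op 3: conn=18 S1=20 S2=20 S3=18 blocked=[]
Op 4: conn=18 S1=20 S2=34 S3=18 blocked=[]
Op 5: conn=42 S1=20 S2=34 S3=18 blocked=[]
Op 6: conn=54 S1=20 S2=34 S3=18 blocked=[]
Op 7: conn=35 S1=20 S2=34 S3=-1 blocked=[3]
Op 8: conn=24 S1=20 S2=34 S3=-12 blocked=[3]
Op 9: conn=24 S1=20 S2=34 S3=-3 blocked=[3]
Op 10: conn=52 S1=20 S2=34 S3=-3 blocked=[3]
Op 11: conn=80 S1=20 S2=34 S3=-3 blocked=[3]
Op 12: conn=94 S1=20 S2=34 S3=-3 blocked=[3]
Op 13: conn=87 S1=20 S2=34 S3=-10 blocked=[3]
Op 14: conn=67 S1=20 S2=34 S3=-30 blocked=[3]

Answer: S3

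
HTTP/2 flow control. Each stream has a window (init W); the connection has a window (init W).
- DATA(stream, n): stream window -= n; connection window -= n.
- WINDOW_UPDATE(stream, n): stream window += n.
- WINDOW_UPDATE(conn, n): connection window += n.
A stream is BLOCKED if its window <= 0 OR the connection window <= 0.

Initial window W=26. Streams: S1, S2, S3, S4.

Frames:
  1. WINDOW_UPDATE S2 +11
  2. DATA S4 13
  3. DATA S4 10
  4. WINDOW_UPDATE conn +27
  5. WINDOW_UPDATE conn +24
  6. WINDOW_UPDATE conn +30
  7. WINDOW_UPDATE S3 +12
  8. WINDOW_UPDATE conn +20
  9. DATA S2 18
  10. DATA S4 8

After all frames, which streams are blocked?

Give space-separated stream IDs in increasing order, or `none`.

Answer: S4

Derivation:
Op 1: conn=26 S1=26 S2=37 S3=26 S4=26 blocked=[]
Op 2: conn=13 S1=26 S2=37 S3=26 S4=13 blocked=[]
Op 3: conn=3 S1=26 S2=37 S3=26 S4=3 blocked=[]
Op 4: conn=30 S1=26 S2=37 S3=26 S4=3 blocked=[]
Op 5: conn=54 S1=26 S2=37 S3=26 S4=3 blocked=[]
Op 6: conn=84 S1=26 S2=37 S3=26 S4=3 blocked=[]
Op 7: conn=84 S1=26 S2=37 S3=38 S4=3 blocked=[]
Op 8: conn=104 S1=26 S2=37 S3=38 S4=3 blocked=[]
Op 9: conn=86 S1=26 S2=19 S3=38 S4=3 blocked=[]
Op 10: conn=78 S1=26 S2=19 S3=38 S4=-5 blocked=[4]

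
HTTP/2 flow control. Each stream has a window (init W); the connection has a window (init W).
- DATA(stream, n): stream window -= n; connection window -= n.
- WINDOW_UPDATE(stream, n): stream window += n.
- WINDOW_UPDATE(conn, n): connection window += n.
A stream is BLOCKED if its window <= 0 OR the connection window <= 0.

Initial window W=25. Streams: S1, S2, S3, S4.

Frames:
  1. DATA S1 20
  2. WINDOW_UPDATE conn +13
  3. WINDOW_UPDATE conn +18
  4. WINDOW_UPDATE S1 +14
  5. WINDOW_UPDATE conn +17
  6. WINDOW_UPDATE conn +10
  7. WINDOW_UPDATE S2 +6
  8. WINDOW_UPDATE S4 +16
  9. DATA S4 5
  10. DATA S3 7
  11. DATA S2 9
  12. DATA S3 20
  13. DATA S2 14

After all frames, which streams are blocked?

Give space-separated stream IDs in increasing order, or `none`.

Op 1: conn=5 S1=5 S2=25 S3=25 S4=25 blocked=[]
Op 2: conn=18 S1=5 S2=25 S3=25 S4=25 blocked=[]
Op 3: conn=36 S1=5 S2=25 S3=25 S4=25 blocked=[]
Op 4: conn=36 S1=19 S2=25 S3=25 S4=25 blocked=[]
Op 5: conn=53 S1=19 S2=25 S3=25 S4=25 blocked=[]
Op 6: conn=63 S1=19 S2=25 S3=25 S4=25 blocked=[]
Op 7: conn=63 S1=19 S2=31 S3=25 S4=25 blocked=[]
Op 8: conn=63 S1=19 S2=31 S3=25 S4=41 blocked=[]
Op 9: conn=58 S1=19 S2=31 S3=25 S4=36 blocked=[]
Op 10: conn=51 S1=19 S2=31 S3=18 S4=36 blocked=[]
Op 11: conn=42 S1=19 S2=22 S3=18 S4=36 blocked=[]
Op 12: conn=22 S1=19 S2=22 S3=-2 S4=36 blocked=[3]
Op 13: conn=8 S1=19 S2=8 S3=-2 S4=36 blocked=[3]

Answer: S3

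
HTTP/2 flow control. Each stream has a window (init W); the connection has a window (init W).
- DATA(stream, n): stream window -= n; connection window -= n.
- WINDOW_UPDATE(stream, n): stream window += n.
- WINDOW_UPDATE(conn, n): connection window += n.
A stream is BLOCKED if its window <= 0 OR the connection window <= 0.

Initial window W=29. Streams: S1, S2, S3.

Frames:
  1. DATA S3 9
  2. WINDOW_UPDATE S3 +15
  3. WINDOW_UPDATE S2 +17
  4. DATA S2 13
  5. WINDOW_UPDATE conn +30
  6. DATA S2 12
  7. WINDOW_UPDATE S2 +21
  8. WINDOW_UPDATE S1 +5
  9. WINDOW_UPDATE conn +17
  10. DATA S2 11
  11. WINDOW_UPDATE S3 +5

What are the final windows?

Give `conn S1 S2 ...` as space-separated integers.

Op 1: conn=20 S1=29 S2=29 S3=20 blocked=[]
Op 2: conn=20 S1=29 S2=29 S3=35 blocked=[]
Op 3: conn=20 S1=29 S2=46 S3=35 blocked=[]
Op 4: conn=7 S1=29 S2=33 S3=35 blocked=[]
Op 5: conn=37 S1=29 S2=33 S3=35 blocked=[]
Op 6: conn=25 S1=29 S2=21 S3=35 blocked=[]
Op 7: conn=25 S1=29 S2=42 S3=35 blocked=[]
Op 8: conn=25 S1=34 S2=42 S3=35 blocked=[]
Op 9: conn=42 S1=34 S2=42 S3=35 blocked=[]
Op 10: conn=31 S1=34 S2=31 S3=35 blocked=[]
Op 11: conn=31 S1=34 S2=31 S3=40 blocked=[]

Answer: 31 34 31 40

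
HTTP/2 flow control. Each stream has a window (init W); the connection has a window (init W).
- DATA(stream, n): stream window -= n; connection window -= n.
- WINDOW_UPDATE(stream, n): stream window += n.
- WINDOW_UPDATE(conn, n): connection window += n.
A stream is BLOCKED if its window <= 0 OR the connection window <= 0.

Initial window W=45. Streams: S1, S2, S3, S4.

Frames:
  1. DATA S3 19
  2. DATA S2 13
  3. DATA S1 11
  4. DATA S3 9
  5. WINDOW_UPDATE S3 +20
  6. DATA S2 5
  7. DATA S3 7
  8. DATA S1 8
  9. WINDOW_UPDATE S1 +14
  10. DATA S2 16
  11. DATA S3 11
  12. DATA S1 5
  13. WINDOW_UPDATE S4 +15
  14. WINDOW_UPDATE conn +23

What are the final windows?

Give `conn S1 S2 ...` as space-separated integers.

Op 1: conn=26 S1=45 S2=45 S3=26 S4=45 blocked=[]
Op 2: conn=13 S1=45 S2=32 S3=26 S4=45 blocked=[]
Op 3: conn=2 S1=34 S2=32 S3=26 S4=45 blocked=[]
Op 4: conn=-7 S1=34 S2=32 S3=17 S4=45 blocked=[1, 2, 3, 4]
Op 5: conn=-7 S1=34 S2=32 S3=37 S4=45 blocked=[1, 2, 3, 4]
Op 6: conn=-12 S1=34 S2=27 S3=37 S4=45 blocked=[1, 2, 3, 4]
Op 7: conn=-19 S1=34 S2=27 S3=30 S4=45 blocked=[1, 2, 3, 4]
Op 8: conn=-27 S1=26 S2=27 S3=30 S4=45 blocked=[1, 2, 3, 4]
Op 9: conn=-27 S1=40 S2=27 S3=30 S4=45 blocked=[1, 2, 3, 4]
Op 10: conn=-43 S1=40 S2=11 S3=30 S4=45 blocked=[1, 2, 3, 4]
Op 11: conn=-54 S1=40 S2=11 S3=19 S4=45 blocked=[1, 2, 3, 4]
Op 12: conn=-59 S1=35 S2=11 S3=19 S4=45 blocked=[1, 2, 3, 4]
Op 13: conn=-59 S1=35 S2=11 S3=19 S4=60 blocked=[1, 2, 3, 4]
Op 14: conn=-36 S1=35 S2=11 S3=19 S4=60 blocked=[1, 2, 3, 4]

Answer: -36 35 11 19 60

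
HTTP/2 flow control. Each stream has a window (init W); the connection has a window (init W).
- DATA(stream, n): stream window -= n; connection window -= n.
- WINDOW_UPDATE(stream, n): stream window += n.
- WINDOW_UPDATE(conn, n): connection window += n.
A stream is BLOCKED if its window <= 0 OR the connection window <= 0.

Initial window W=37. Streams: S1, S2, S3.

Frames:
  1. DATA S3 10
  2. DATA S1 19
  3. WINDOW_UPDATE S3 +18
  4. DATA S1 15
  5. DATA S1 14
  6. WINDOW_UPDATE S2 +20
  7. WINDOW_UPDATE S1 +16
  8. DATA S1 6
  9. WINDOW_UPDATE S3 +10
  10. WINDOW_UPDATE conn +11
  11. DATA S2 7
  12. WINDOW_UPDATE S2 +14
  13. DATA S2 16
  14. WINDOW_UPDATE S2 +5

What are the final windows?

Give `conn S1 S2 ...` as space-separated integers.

Op 1: conn=27 S1=37 S2=37 S3=27 blocked=[]
Op 2: conn=8 S1=18 S2=37 S3=27 blocked=[]
Op 3: conn=8 S1=18 S2=37 S3=45 blocked=[]
Op 4: conn=-7 S1=3 S2=37 S3=45 blocked=[1, 2, 3]
Op 5: conn=-21 S1=-11 S2=37 S3=45 blocked=[1, 2, 3]
Op 6: conn=-21 S1=-11 S2=57 S3=45 blocked=[1, 2, 3]
Op 7: conn=-21 S1=5 S2=57 S3=45 blocked=[1, 2, 3]
Op 8: conn=-27 S1=-1 S2=57 S3=45 blocked=[1, 2, 3]
Op 9: conn=-27 S1=-1 S2=57 S3=55 blocked=[1, 2, 3]
Op 10: conn=-16 S1=-1 S2=57 S3=55 blocked=[1, 2, 3]
Op 11: conn=-23 S1=-1 S2=50 S3=55 blocked=[1, 2, 3]
Op 12: conn=-23 S1=-1 S2=64 S3=55 blocked=[1, 2, 3]
Op 13: conn=-39 S1=-1 S2=48 S3=55 blocked=[1, 2, 3]
Op 14: conn=-39 S1=-1 S2=53 S3=55 blocked=[1, 2, 3]

Answer: -39 -1 53 55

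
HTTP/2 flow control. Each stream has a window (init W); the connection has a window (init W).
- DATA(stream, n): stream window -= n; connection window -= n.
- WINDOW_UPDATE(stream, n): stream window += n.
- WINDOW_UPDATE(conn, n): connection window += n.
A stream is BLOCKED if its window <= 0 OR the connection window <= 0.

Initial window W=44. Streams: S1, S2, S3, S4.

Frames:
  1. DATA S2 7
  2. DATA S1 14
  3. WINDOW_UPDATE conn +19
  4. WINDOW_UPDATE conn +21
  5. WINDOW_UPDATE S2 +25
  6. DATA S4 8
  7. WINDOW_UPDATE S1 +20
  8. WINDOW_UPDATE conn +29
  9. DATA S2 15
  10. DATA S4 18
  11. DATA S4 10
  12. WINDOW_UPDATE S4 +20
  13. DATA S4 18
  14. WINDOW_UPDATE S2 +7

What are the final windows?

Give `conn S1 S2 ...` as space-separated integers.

Op 1: conn=37 S1=44 S2=37 S3=44 S4=44 blocked=[]
Op 2: conn=23 S1=30 S2=37 S3=44 S4=44 blocked=[]
Op 3: conn=42 S1=30 S2=37 S3=44 S4=44 blocked=[]
Op 4: conn=63 S1=30 S2=37 S3=44 S4=44 blocked=[]
Op 5: conn=63 S1=30 S2=62 S3=44 S4=44 blocked=[]
Op 6: conn=55 S1=30 S2=62 S3=44 S4=36 blocked=[]
Op 7: conn=55 S1=50 S2=62 S3=44 S4=36 blocked=[]
Op 8: conn=84 S1=50 S2=62 S3=44 S4=36 blocked=[]
Op 9: conn=69 S1=50 S2=47 S3=44 S4=36 blocked=[]
Op 10: conn=51 S1=50 S2=47 S3=44 S4=18 blocked=[]
Op 11: conn=41 S1=50 S2=47 S3=44 S4=8 blocked=[]
Op 12: conn=41 S1=50 S2=47 S3=44 S4=28 blocked=[]
Op 13: conn=23 S1=50 S2=47 S3=44 S4=10 blocked=[]
Op 14: conn=23 S1=50 S2=54 S3=44 S4=10 blocked=[]

Answer: 23 50 54 44 10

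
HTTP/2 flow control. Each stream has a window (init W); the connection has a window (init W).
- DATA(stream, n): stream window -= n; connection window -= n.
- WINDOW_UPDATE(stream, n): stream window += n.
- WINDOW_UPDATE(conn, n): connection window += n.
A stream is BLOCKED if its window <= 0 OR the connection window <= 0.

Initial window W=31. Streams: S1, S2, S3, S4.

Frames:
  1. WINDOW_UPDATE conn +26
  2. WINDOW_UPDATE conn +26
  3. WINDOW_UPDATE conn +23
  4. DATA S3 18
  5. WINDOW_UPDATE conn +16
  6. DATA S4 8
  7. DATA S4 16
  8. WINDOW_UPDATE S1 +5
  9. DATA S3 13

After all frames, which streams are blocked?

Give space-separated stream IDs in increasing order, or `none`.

Op 1: conn=57 S1=31 S2=31 S3=31 S4=31 blocked=[]
Op 2: conn=83 S1=31 S2=31 S3=31 S4=31 blocked=[]
Op 3: conn=106 S1=31 S2=31 S3=31 S4=31 blocked=[]
Op 4: conn=88 S1=31 S2=31 S3=13 S4=31 blocked=[]
Op 5: conn=104 S1=31 S2=31 S3=13 S4=31 blocked=[]
Op 6: conn=96 S1=31 S2=31 S3=13 S4=23 blocked=[]
Op 7: conn=80 S1=31 S2=31 S3=13 S4=7 blocked=[]
Op 8: conn=80 S1=36 S2=31 S3=13 S4=7 blocked=[]
Op 9: conn=67 S1=36 S2=31 S3=0 S4=7 blocked=[3]

Answer: S3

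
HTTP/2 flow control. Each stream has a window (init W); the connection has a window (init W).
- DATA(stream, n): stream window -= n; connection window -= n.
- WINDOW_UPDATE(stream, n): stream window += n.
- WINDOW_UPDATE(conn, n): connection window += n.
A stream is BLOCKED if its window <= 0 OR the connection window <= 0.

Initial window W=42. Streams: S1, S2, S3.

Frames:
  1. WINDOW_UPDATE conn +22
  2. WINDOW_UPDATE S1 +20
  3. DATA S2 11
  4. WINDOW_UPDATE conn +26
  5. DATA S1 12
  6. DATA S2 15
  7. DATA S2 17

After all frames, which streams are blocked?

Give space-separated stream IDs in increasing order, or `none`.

Answer: S2

Derivation:
Op 1: conn=64 S1=42 S2=42 S3=42 blocked=[]
Op 2: conn=64 S1=62 S2=42 S3=42 blocked=[]
Op 3: conn=53 S1=62 S2=31 S3=42 blocked=[]
Op 4: conn=79 S1=62 S2=31 S3=42 blocked=[]
Op 5: conn=67 S1=50 S2=31 S3=42 blocked=[]
Op 6: conn=52 S1=50 S2=16 S3=42 blocked=[]
Op 7: conn=35 S1=50 S2=-1 S3=42 blocked=[2]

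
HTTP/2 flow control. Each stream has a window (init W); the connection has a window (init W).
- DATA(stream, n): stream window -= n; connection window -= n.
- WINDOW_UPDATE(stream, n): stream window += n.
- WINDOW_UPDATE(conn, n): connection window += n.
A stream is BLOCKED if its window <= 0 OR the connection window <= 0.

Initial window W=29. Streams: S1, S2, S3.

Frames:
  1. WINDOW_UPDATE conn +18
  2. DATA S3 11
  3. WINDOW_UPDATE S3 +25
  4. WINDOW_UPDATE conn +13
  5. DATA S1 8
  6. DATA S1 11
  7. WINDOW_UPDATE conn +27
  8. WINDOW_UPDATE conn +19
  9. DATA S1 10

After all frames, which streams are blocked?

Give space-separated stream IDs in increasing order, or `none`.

Op 1: conn=47 S1=29 S2=29 S3=29 blocked=[]
Op 2: conn=36 S1=29 S2=29 S3=18 blocked=[]
Op 3: conn=36 S1=29 S2=29 S3=43 blocked=[]
Op 4: conn=49 S1=29 S2=29 S3=43 blocked=[]
Op 5: conn=41 S1=21 S2=29 S3=43 blocked=[]
Op 6: conn=30 S1=10 S2=29 S3=43 blocked=[]
Op 7: conn=57 S1=10 S2=29 S3=43 blocked=[]
Op 8: conn=76 S1=10 S2=29 S3=43 blocked=[]
Op 9: conn=66 S1=0 S2=29 S3=43 blocked=[1]

Answer: S1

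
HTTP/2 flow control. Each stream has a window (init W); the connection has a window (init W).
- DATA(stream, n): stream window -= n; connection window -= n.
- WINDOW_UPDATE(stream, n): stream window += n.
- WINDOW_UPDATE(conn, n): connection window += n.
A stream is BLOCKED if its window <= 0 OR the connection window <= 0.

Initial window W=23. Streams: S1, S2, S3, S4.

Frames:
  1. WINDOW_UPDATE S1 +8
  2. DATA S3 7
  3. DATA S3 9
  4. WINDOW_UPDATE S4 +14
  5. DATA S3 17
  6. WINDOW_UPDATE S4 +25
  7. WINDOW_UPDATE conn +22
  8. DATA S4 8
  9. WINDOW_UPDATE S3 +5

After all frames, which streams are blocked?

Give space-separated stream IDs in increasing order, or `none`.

Answer: S3

Derivation:
Op 1: conn=23 S1=31 S2=23 S3=23 S4=23 blocked=[]
Op 2: conn=16 S1=31 S2=23 S3=16 S4=23 blocked=[]
Op 3: conn=7 S1=31 S2=23 S3=7 S4=23 blocked=[]
Op 4: conn=7 S1=31 S2=23 S3=7 S4=37 blocked=[]
Op 5: conn=-10 S1=31 S2=23 S3=-10 S4=37 blocked=[1, 2, 3, 4]
Op 6: conn=-10 S1=31 S2=23 S3=-10 S4=62 blocked=[1, 2, 3, 4]
Op 7: conn=12 S1=31 S2=23 S3=-10 S4=62 blocked=[3]
Op 8: conn=4 S1=31 S2=23 S3=-10 S4=54 blocked=[3]
Op 9: conn=4 S1=31 S2=23 S3=-5 S4=54 blocked=[3]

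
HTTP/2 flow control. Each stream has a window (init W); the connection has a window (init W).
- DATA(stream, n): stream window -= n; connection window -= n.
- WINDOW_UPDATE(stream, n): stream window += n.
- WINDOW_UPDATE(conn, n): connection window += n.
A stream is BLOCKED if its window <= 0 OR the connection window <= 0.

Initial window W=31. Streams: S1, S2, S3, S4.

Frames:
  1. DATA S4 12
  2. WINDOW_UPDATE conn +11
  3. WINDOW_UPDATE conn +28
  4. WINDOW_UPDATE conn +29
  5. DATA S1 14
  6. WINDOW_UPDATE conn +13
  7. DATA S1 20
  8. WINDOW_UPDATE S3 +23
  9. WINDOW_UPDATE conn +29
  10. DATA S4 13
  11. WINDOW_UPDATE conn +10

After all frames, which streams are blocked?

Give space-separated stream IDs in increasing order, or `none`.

Op 1: conn=19 S1=31 S2=31 S3=31 S4=19 blocked=[]
Op 2: conn=30 S1=31 S2=31 S3=31 S4=19 blocked=[]
Op 3: conn=58 S1=31 S2=31 S3=31 S4=19 blocked=[]
Op 4: conn=87 S1=31 S2=31 S3=31 S4=19 blocked=[]
Op 5: conn=73 S1=17 S2=31 S3=31 S4=19 blocked=[]
Op 6: conn=86 S1=17 S2=31 S3=31 S4=19 blocked=[]
Op 7: conn=66 S1=-3 S2=31 S3=31 S4=19 blocked=[1]
Op 8: conn=66 S1=-3 S2=31 S3=54 S4=19 blocked=[1]
Op 9: conn=95 S1=-3 S2=31 S3=54 S4=19 blocked=[1]
Op 10: conn=82 S1=-3 S2=31 S3=54 S4=6 blocked=[1]
Op 11: conn=92 S1=-3 S2=31 S3=54 S4=6 blocked=[1]

Answer: S1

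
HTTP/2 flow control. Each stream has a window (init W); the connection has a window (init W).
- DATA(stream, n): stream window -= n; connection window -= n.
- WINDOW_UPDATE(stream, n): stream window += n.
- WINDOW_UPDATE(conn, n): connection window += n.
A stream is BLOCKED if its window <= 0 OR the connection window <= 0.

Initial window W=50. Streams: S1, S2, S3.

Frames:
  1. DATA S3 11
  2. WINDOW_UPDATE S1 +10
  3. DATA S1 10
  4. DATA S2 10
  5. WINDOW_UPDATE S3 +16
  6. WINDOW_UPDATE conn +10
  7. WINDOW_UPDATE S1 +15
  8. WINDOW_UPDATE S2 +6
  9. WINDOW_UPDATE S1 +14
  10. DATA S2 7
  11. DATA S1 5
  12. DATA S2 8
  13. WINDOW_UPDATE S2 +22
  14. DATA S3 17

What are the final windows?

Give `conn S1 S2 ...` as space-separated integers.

Op 1: conn=39 S1=50 S2=50 S3=39 blocked=[]
Op 2: conn=39 S1=60 S2=50 S3=39 blocked=[]
Op 3: conn=29 S1=50 S2=50 S3=39 blocked=[]
Op 4: conn=19 S1=50 S2=40 S3=39 blocked=[]
Op 5: conn=19 S1=50 S2=40 S3=55 blocked=[]
Op 6: conn=29 S1=50 S2=40 S3=55 blocked=[]
Op 7: conn=29 S1=65 S2=40 S3=55 blocked=[]
Op 8: conn=29 S1=65 S2=46 S3=55 blocked=[]
Op 9: conn=29 S1=79 S2=46 S3=55 blocked=[]
Op 10: conn=22 S1=79 S2=39 S3=55 blocked=[]
Op 11: conn=17 S1=74 S2=39 S3=55 blocked=[]
Op 12: conn=9 S1=74 S2=31 S3=55 blocked=[]
Op 13: conn=9 S1=74 S2=53 S3=55 blocked=[]
Op 14: conn=-8 S1=74 S2=53 S3=38 blocked=[1, 2, 3]

Answer: -8 74 53 38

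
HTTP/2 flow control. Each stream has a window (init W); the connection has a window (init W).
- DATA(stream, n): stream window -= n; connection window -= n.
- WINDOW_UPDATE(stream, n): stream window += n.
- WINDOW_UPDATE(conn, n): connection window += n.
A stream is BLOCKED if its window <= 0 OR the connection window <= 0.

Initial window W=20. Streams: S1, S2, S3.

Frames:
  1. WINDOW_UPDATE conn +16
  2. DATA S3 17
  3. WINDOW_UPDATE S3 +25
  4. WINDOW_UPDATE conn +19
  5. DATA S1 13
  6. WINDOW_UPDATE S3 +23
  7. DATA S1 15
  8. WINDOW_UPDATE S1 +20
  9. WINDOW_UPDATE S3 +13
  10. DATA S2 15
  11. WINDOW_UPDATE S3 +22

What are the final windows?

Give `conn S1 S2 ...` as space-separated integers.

Op 1: conn=36 S1=20 S2=20 S3=20 blocked=[]
Op 2: conn=19 S1=20 S2=20 S3=3 blocked=[]
Op 3: conn=19 S1=20 S2=20 S3=28 blocked=[]
Op 4: conn=38 S1=20 S2=20 S3=28 blocked=[]
Op 5: conn=25 S1=7 S2=20 S3=28 blocked=[]
Op 6: conn=25 S1=7 S2=20 S3=51 blocked=[]
Op 7: conn=10 S1=-8 S2=20 S3=51 blocked=[1]
Op 8: conn=10 S1=12 S2=20 S3=51 blocked=[]
Op 9: conn=10 S1=12 S2=20 S3=64 blocked=[]
Op 10: conn=-5 S1=12 S2=5 S3=64 blocked=[1, 2, 3]
Op 11: conn=-5 S1=12 S2=5 S3=86 blocked=[1, 2, 3]

Answer: -5 12 5 86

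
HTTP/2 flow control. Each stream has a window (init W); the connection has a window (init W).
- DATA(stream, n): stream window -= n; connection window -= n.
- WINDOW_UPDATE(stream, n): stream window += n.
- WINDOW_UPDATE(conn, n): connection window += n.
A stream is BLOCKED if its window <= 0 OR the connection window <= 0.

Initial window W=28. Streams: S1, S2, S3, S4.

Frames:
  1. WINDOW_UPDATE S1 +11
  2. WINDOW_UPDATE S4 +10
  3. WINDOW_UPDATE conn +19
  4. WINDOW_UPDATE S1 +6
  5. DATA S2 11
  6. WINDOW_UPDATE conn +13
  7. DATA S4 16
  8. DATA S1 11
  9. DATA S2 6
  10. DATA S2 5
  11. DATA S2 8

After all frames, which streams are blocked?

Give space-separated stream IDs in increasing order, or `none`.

Answer: S2

Derivation:
Op 1: conn=28 S1=39 S2=28 S3=28 S4=28 blocked=[]
Op 2: conn=28 S1=39 S2=28 S3=28 S4=38 blocked=[]
Op 3: conn=47 S1=39 S2=28 S3=28 S4=38 blocked=[]
Op 4: conn=47 S1=45 S2=28 S3=28 S4=38 blocked=[]
Op 5: conn=36 S1=45 S2=17 S3=28 S4=38 blocked=[]
Op 6: conn=49 S1=45 S2=17 S3=28 S4=38 blocked=[]
Op 7: conn=33 S1=45 S2=17 S3=28 S4=22 blocked=[]
Op 8: conn=22 S1=34 S2=17 S3=28 S4=22 blocked=[]
Op 9: conn=16 S1=34 S2=11 S3=28 S4=22 blocked=[]
Op 10: conn=11 S1=34 S2=6 S3=28 S4=22 blocked=[]
Op 11: conn=3 S1=34 S2=-2 S3=28 S4=22 blocked=[2]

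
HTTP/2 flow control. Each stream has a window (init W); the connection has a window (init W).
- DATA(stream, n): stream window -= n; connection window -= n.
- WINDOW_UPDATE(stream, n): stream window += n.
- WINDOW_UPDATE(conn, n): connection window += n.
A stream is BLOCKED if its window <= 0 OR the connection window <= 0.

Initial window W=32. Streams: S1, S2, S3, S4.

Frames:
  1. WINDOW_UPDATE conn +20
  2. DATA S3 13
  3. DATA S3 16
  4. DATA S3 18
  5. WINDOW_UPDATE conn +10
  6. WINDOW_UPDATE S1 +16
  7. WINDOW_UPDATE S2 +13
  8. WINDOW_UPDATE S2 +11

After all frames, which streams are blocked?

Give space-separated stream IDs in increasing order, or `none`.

Op 1: conn=52 S1=32 S2=32 S3=32 S4=32 blocked=[]
Op 2: conn=39 S1=32 S2=32 S3=19 S4=32 blocked=[]
Op 3: conn=23 S1=32 S2=32 S3=3 S4=32 blocked=[]
Op 4: conn=5 S1=32 S2=32 S3=-15 S4=32 blocked=[3]
Op 5: conn=15 S1=32 S2=32 S3=-15 S4=32 blocked=[3]
Op 6: conn=15 S1=48 S2=32 S3=-15 S4=32 blocked=[3]
Op 7: conn=15 S1=48 S2=45 S3=-15 S4=32 blocked=[3]
Op 8: conn=15 S1=48 S2=56 S3=-15 S4=32 blocked=[3]

Answer: S3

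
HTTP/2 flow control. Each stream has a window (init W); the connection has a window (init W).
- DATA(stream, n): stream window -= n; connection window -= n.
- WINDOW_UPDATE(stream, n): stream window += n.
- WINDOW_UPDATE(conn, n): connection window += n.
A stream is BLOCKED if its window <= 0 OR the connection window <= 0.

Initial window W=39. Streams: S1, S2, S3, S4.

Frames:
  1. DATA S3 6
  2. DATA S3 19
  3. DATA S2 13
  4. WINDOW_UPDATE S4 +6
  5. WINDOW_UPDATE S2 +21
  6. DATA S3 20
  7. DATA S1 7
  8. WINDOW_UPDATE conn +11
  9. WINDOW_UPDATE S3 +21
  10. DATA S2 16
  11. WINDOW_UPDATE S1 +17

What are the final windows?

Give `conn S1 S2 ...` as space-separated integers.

Answer: -31 49 31 15 45

Derivation:
Op 1: conn=33 S1=39 S2=39 S3=33 S4=39 blocked=[]
Op 2: conn=14 S1=39 S2=39 S3=14 S4=39 blocked=[]
Op 3: conn=1 S1=39 S2=26 S3=14 S4=39 blocked=[]
Op 4: conn=1 S1=39 S2=26 S3=14 S4=45 blocked=[]
Op 5: conn=1 S1=39 S2=47 S3=14 S4=45 blocked=[]
Op 6: conn=-19 S1=39 S2=47 S3=-6 S4=45 blocked=[1, 2, 3, 4]
Op 7: conn=-26 S1=32 S2=47 S3=-6 S4=45 blocked=[1, 2, 3, 4]
Op 8: conn=-15 S1=32 S2=47 S3=-6 S4=45 blocked=[1, 2, 3, 4]
Op 9: conn=-15 S1=32 S2=47 S3=15 S4=45 blocked=[1, 2, 3, 4]
Op 10: conn=-31 S1=32 S2=31 S3=15 S4=45 blocked=[1, 2, 3, 4]
Op 11: conn=-31 S1=49 S2=31 S3=15 S4=45 blocked=[1, 2, 3, 4]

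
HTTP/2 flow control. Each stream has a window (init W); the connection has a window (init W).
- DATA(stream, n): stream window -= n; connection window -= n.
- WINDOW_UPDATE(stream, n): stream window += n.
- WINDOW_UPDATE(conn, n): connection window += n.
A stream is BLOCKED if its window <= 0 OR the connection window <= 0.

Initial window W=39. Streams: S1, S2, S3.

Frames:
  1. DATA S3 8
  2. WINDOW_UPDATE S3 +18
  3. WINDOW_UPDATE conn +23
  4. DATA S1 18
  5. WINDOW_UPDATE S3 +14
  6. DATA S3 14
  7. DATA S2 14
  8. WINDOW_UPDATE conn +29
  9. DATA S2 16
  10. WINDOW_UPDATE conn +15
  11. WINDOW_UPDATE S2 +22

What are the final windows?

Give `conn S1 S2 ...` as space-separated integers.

Op 1: conn=31 S1=39 S2=39 S3=31 blocked=[]
Op 2: conn=31 S1=39 S2=39 S3=49 blocked=[]
Op 3: conn=54 S1=39 S2=39 S3=49 blocked=[]
Op 4: conn=36 S1=21 S2=39 S3=49 blocked=[]
Op 5: conn=36 S1=21 S2=39 S3=63 blocked=[]
Op 6: conn=22 S1=21 S2=39 S3=49 blocked=[]
Op 7: conn=8 S1=21 S2=25 S3=49 blocked=[]
Op 8: conn=37 S1=21 S2=25 S3=49 blocked=[]
Op 9: conn=21 S1=21 S2=9 S3=49 blocked=[]
Op 10: conn=36 S1=21 S2=9 S3=49 blocked=[]
Op 11: conn=36 S1=21 S2=31 S3=49 blocked=[]

Answer: 36 21 31 49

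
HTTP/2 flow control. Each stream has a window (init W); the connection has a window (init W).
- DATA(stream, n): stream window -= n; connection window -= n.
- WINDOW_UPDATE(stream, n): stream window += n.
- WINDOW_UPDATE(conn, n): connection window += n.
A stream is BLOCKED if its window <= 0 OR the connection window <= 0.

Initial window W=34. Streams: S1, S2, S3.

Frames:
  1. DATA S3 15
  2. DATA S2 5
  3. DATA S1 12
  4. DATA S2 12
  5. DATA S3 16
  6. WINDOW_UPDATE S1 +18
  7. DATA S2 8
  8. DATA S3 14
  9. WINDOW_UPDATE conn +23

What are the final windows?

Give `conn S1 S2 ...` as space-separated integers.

Answer: -25 40 9 -11

Derivation:
Op 1: conn=19 S1=34 S2=34 S3=19 blocked=[]
Op 2: conn=14 S1=34 S2=29 S3=19 blocked=[]
Op 3: conn=2 S1=22 S2=29 S3=19 blocked=[]
Op 4: conn=-10 S1=22 S2=17 S3=19 blocked=[1, 2, 3]
Op 5: conn=-26 S1=22 S2=17 S3=3 blocked=[1, 2, 3]
Op 6: conn=-26 S1=40 S2=17 S3=3 blocked=[1, 2, 3]
Op 7: conn=-34 S1=40 S2=9 S3=3 blocked=[1, 2, 3]
Op 8: conn=-48 S1=40 S2=9 S3=-11 blocked=[1, 2, 3]
Op 9: conn=-25 S1=40 S2=9 S3=-11 blocked=[1, 2, 3]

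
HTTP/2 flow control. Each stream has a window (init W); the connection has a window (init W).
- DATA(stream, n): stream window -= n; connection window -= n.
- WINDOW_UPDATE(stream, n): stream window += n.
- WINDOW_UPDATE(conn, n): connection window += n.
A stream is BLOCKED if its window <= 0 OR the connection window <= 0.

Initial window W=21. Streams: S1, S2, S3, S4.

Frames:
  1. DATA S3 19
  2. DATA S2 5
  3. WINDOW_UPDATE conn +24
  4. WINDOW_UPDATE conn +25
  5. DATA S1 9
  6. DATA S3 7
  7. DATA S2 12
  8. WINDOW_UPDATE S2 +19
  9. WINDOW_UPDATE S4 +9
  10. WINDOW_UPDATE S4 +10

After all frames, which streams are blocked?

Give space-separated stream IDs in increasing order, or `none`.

Answer: S3

Derivation:
Op 1: conn=2 S1=21 S2=21 S3=2 S4=21 blocked=[]
Op 2: conn=-3 S1=21 S2=16 S3=2 S4=21 blocked=[1, 2, 3, 4]
Op 3: conn=21 S1=21 S2=16 S3=2 S4=21 blocked=[]
Op 4: conn=46 S1=21 S2=16 S3=2 S4=21 blocked=[]
Op 5: conn=37 S1=12 S2=16 S3=2 S4=21 blocked=[]
Op 6: conn=30 S1=12 S2=16 S3=-5 S4=21 blocked=[3]
Op 7: conn=18 S1=12 S2=4 S3=-5 S4=21 blocked=[3]
Op 8: conn=18 S1=12 S2=23 S3=-5 S4=21 blocked=[3]
Op 9: conn=18 S1=12 S2=23 S3=-5 S4=30 blocked=[3]
Op 10: conn=18 S1=12 S2=23 S3=-5 S4=40 blocked=[3]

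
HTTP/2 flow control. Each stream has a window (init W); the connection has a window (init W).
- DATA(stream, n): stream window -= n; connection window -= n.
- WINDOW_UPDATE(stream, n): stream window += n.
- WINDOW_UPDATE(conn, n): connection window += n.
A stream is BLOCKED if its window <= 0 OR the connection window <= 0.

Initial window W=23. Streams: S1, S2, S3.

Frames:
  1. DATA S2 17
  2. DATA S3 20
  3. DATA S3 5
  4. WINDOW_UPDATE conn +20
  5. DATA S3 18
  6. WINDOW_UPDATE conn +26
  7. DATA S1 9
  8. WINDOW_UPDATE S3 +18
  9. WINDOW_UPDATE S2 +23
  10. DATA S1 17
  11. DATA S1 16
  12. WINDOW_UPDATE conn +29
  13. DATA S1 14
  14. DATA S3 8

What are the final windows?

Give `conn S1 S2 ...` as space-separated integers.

Op 1: conn=6 S1=23 S2=6 S3=23 blocked=[]
Op 2: conn=-14 S1=23 S2=6 S3=3 blocked=[1, 2, 3]
Op 3: conn=-19 S1=23 S2=6 S3=-2 blocked=[1, 2, 3]
Op 4: conn=1 S1=23 S2=6 S3=-2 blocked=[3]
Op 5: conn=-17 S1=23 S2=6 S3=-20 blocked=[1, 2, 3]
Op 6: conn=9 S1=23 S2=6 S3=-20 blocked=[3]
Op 7: conn=0 S1=14 S2=6 S3=-20 blocked=[1, 2, 3]
Op 8: conn=0 S1=14 S2=6 S3=-2 blocked=[1, 2, 3]
Op 9: conn=0 S1=14 S2=29 S3=-2 blocked=[1, 2, 3]
Op 10: conn=-17 S1=-3 S2=29 S3=-2 blocked=[1, 2, 3]
Op 11: conn=-33 S1=-19 S2=29 S3=-2 blocked=[1, 2, 3]
Op 12: conn=-4 S1=-19 S2=29 S3=-2 blocked=[1, 2, 3]
Op 13: conn=-18 S1=-33 S2=29 S3=-2 blocked=[1, 2, 3]
Op 14: conn=-26 S1=-33 S2=29 S3=-10 blocked=[1, 2, 3]

Answer: -26 -33 29 -10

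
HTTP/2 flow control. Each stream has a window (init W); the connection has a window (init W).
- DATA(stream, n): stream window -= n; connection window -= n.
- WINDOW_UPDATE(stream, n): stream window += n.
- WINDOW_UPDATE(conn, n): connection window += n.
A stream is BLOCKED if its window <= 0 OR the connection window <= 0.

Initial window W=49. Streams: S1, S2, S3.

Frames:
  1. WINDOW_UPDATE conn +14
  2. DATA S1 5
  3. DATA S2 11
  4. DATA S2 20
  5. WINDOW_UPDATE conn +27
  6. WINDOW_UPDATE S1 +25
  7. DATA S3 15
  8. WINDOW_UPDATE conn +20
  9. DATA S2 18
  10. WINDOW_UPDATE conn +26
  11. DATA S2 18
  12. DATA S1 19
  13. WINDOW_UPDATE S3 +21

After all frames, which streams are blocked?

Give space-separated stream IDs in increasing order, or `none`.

Answer: S2

Derivation:
Op 1: conn=63 S1=49 S2=49 S3=49 blocked=[]
Op 2: conn=58 S1=44 S2=49 S3=49 blocked=[]
Op 3: conn=47 S1=44 S2=38 S3=49 blocked=[]
Op 4: conn=27 S1=44 S2=18 S3=49 blocked=[]
Op 5: conn=54 S1=44 S2=18 S3=49 blocked=[]
Op 6: conn=54 S1=69 S2=18 S3=49 blocked=[]
Op 7: conn=39 S1=69 S2=18 S3=34 blocked=[]
Op 8: conn=59 S1=69 S2=18 S3=34 blocked=[]
Op 9: conn=41 S1=69 S2=0 S3=34 blocked=[2]
Op 10: conn=67 S1=69 S2=0 S3=34 blocked=[2]
Op 11: conn=49 S1=69 S2=-18 S3=34 blocked=[2]
Op 12: conn=30 S1=50 S2=-18 S3=34 blocked=[2]
Op 13: conn=30 S1=50 S2=-18 S3=55 blocked=[2]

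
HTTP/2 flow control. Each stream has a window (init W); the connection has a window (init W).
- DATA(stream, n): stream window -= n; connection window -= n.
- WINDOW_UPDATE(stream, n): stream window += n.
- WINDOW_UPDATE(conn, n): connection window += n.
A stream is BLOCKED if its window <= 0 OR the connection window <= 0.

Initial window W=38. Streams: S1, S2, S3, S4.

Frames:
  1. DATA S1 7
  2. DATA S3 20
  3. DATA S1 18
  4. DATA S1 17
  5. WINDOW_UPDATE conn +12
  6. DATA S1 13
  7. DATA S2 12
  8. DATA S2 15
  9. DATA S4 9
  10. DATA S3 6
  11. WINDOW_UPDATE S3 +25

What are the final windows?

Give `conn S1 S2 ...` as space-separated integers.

Answer: -67 -17 11 37 29

Derivation:
Op 1: conn=31 S1=31 S2=38 S3=38 S4=38 blocked=[]
Op 2: conn=11 S1=31 S2=38 S3=18 S4=38 blocked=[]
Op 3: conn=-7 S1=13 S2=38 S3=18 S4=38 blocked=[1, 2, 3, 4]
Op 4: conn=-24 S1=-4 S2=38 S3=18 S4=38 blocked=[1, 2, 3, 4]
Op 5: conn=-12 S1=-4 S2=38 S3=18 S4=38 blocked=[1, 2, 3, 4]
Op 6: conn=-25 S1=-17 S2=38 S3=18 S4=38 blocked=[1, 2, 3, 4]
Op 7: conn=-37 S1=-17 S2=26 S3=18 S4=38 blocked=[1, 2, 3, 4]
Op 8: conn=-52 S1=-17 S2=11 S3=18 S4=38 blocked=[1, 2, 3, 4]
Op 9: conn=-61 S1=-17 S2=11 S3=18 S4=29 blocked=[1, 2, 3, 4]
Op 10: conn=-67 S1=-17 S2=11 S3=12 S4=29 blocked=[1, 2, 3, 4]
Op 11: conn=-67 S1=-17 S2=11 S3=37 S4=29 blocked=[1, 2, 3, 4]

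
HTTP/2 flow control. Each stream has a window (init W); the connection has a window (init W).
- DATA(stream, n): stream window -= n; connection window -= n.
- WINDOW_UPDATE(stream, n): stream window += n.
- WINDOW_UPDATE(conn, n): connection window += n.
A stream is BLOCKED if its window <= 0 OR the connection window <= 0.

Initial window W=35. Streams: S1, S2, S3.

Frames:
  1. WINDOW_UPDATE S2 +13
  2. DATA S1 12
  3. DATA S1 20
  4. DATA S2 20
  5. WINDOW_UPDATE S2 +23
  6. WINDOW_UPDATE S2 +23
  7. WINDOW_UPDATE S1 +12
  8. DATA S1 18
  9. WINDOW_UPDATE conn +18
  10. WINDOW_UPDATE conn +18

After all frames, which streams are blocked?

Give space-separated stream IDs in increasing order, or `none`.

Op 1: conn=35 S1=35 S2=48 S3=35 blocked=[]
Op 2: conn=23 S1=23 S2=48 S3=35 blocked=[]
Op 3: conn=3 S1=3 S2=48 S3=35 blocked=[]
Op 4: conn=-17 S1=3 S2=28 S3=35 blocked=[1, 2, 3]
Op 5: conn=-17 S1=3 S2=51 S3=35 blocked=[1, 2, 3]
Op 6: conn=-17 S1=3 S2=74 S3=35 blocked=[1, 2, 3]
Op 7: conn=-17 S1=15 S2=74 S3=35 blocked=[1, 2, 3]
Op 8: conn=-35 S1=-3 S2=74 S3=35 blocked=[1, 2, 3]
Op 9: conn=-17 S1=-3 S2=74 S3=35 blocked=[1, 2, 3]
Op 10: conn=1 S1=-3 S2=74 S3=35 blocked=[1]

Answer: S1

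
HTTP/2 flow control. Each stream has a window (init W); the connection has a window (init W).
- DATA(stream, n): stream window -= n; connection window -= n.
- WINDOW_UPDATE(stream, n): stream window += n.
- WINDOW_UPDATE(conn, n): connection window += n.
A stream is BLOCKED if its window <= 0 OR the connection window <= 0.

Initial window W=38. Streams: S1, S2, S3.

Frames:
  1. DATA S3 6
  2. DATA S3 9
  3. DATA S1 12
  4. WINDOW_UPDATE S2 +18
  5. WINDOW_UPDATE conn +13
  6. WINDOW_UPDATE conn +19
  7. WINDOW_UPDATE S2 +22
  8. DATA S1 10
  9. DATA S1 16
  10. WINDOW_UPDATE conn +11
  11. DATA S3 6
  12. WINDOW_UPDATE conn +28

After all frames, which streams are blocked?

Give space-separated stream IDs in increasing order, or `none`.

Answer: S1

Derivation:
Op 1: conn=32 S1=38 S2=38 S3=32 blocked=[]
Op 2: conn=23 S1=38 S2=38 S3=23 blocked=[]
Op 3: conn=11 S1=26 S2=38 S3=23 blocked=[]
Op 4: conn=11 S1=26 S2=56 S3=23 blocked=[]
Op 5: conn=24 S1=26 S2=56 S3=23 blocked=[]
Op 6: conn=43 S1=26 S2=56 S3=23 blocked=[]
Op 7: conn=43 S1=26 S2=78 S3=23 blocked=[]
Op 8: conn=33 S1=16 S2=78 S3=23 blocked=[]
Op 9: conn=17 S1=0 S2=78 S3=23 blocked=[1]
Op 10: conn=28 S1=0 S2=78 S3=23 blocked=[1]
Op 11: conn=22 S1=0 S2=78 S3=17 blocked=[1]
Op 12: conn=50 S1=0 S2=78 S3=17 blocked=[1]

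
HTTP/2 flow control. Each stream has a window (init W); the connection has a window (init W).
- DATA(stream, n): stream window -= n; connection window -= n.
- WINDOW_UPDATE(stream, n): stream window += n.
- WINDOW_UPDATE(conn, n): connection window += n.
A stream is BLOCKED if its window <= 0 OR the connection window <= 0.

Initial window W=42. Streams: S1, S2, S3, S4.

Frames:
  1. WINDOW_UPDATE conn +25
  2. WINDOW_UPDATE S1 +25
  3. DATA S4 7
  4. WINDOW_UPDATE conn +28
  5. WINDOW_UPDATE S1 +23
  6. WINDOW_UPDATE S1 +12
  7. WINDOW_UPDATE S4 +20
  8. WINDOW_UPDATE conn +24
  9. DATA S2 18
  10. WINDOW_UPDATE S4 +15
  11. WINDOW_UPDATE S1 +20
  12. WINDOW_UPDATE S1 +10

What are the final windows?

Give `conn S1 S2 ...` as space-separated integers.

Op 1: conn=67 S1=42 S2=42 S3=42 S4=42 blocked=[]
Op 2: conn=67 S1=67 S2=42 S3=42 S4=42 blocked=[]
Op 3: conn=60 S1=67 S2=42 S3=42 S4=35 blocked=[]
Op 4: conn=88 S1=67 S2=42 S3=42 S4=35 blocked=[]
Op 5: conn=88 S1=90 S2=42 S3=42 S4=35 blocked=[]
Op 6: conn=88 S1=102 S2=42 S3=42 S4=35 blocked=[]
Op 7: conn=88 S1=102 S2=42 S3=42 S4=55 blocked=[]
Op 8: conn=112 S1=102 S2=42 S3=42 S4=55 blocked=[]
Op 9: conn=94 S1=102 S2=24 S3=42 S4=55 blocked=[]
Op 10: conn=94 S1=102 S2=24 S3=42 S4=70 blocked=[]
Op 11: conn=94 S1=122 S2=24 S3=42 S4=70 blocked=[]
Op 12: conn=94 S1=132 S2=24 S3=42 S4=70 blocked=[]

Answer: 94 132 24 42 70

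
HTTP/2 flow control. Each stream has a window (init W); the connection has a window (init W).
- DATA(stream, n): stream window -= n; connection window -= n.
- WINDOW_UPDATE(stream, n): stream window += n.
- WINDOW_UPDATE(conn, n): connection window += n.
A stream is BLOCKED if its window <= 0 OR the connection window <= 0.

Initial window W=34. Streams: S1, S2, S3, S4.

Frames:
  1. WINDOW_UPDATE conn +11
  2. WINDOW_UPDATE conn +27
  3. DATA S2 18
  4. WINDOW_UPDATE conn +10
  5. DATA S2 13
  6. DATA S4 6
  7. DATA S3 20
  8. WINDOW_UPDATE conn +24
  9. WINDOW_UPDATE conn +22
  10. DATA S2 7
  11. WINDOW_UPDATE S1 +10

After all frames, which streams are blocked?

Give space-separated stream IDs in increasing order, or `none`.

Op 1: conn=45 S1=34 S2=34 S3=34 S4=34 blocked=[]
Op 2: conn=72 S1=34 S2=34 S3=34 S4=34 blocked=[]
Op 3: conn=54 S1=34 S2=16 S3=34 S4=34 blocked=[]
Op 4: conn=64 S1=34 S2=16 S3=34 S4=34 blocked=[]
Op 5: conn=51 S1=34 S2=3 S3=34 S4=34 blocked=[]
Op 6: conn=45 S1=34 S2=3 S3=34 S4=28 blocked=[]
Op 7: conn=25 S1=34 S2=3 S3=14 S4=28 blocked=[]
Op 8: conn=49 S1=34 S2=3 S3=14 S4=28 blocked=[]
Op 9: conn=71 S1=34 S2=3 S3=14 S4=28 blocked=[]
Op 10: conn=64 S1=34 S2=-4 S3=14 S4=28 blocked=[2]
Op 11: conn=64 S1=44 S2=-4 S3=14 S4=28 blocked=[2]

Answer: S2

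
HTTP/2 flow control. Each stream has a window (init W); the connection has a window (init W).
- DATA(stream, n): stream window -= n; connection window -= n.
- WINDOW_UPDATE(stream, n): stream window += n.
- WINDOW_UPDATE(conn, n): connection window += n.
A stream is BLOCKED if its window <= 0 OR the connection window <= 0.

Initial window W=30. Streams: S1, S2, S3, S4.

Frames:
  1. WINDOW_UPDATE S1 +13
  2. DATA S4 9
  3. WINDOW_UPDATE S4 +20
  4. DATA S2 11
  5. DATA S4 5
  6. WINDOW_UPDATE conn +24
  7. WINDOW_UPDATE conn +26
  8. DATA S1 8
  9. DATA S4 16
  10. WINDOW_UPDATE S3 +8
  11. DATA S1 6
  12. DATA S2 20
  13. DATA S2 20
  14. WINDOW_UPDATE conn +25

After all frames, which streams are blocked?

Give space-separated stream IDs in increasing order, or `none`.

Op 1: conn=30 S1=43 S2=30 S3=30 S4=30 blocked=[]
Op 2: conn=21 S1=43 S2=30 S3=30 S4=21 blocked=[]
Op 3: conn=21 S1=43 S2=30 S3=30 S4=41 blocked=[]
Op 4: conn=10 S1=43 S2=19 S3=30 S4=41 blocked=[]
Op 5: conn=5 S1=43 S2=19 S3=30 S4=36 blocked=[]
Op 6: conn=29 S1=43 S2=19 S3=30 S4=36 blocked=[]
Op 7: conn=55 S1=43 S2=19 S3=30 S4=36 blocked=[]
Op 8: conn=47 S1=35 S2=19 S3=30 S4=36 blocked=[]
Op 9: conn=31 S1=35 S2=19 S3=30 S4=20 blocked=[]
Op 10: conn=31 S1=35 S2=19 S3=38 S4=20 blocked=[]
Op 11: conn=25 S1=29 S2=19 S3=38 S4=20 blocked=[]
Op 12: conn=5 S1=29 S2=-1 S3=38 S4=20 blocked=[2]
Op 13: conn=-15 S1=29 S2=-21 S3=38 S4=20 blocked=[1, 2, 3, 4]
Op 14: conn=10 S1=29 S2=-21 S3=38 S4=20 blocked=[2]

Answer: S2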